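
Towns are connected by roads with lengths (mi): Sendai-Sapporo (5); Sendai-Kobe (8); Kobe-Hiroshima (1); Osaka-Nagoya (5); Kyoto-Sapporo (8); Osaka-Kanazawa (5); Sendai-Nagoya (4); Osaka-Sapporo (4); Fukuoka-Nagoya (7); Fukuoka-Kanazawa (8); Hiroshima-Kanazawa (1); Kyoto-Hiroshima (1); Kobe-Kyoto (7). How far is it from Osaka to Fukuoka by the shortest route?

12

Checking several routes:
Osaka → Sapporo → Kyoto → Hiroshima → Kanazawa → Fukuoka: 4 + 8 + 1 + 1 + 8 = 22
Osaka → Sapporo → Sendai → Nagoya → Fukuoka: 4 + 5 + 4 + 7 = 20
Osaka → Kanazawa → Fukuoka: 5 + 8 = 13
Osaka → Nagoya → Fukuoka: 5 + 7 = 12
Osaka → Kanazawa → Hiroshima → Kobe → Sendai → Nagoya → Fukuoka: 5 + 1 + 1 + 8 + 4 + 7 = 26
Best route has total 12 mi.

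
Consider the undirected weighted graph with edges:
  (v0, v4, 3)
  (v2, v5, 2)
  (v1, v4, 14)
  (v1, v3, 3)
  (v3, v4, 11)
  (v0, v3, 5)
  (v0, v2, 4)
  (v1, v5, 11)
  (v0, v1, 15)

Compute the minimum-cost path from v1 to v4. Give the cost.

Some routes from v1 to v4:
v1-v0-v3-v4: 15 + 5 + 11 = 31
v1-v0-v4: 15 + 3 = 18
v1-v3-v0-v4: 3 + 5 + 3 = 11
v1-v3-v4: 3 + 11 = 14
v1-v5-v2-v0-v4: 11 + 2 + 4 + 3 = 20
v1-v4: 14
Best route has total 11.

11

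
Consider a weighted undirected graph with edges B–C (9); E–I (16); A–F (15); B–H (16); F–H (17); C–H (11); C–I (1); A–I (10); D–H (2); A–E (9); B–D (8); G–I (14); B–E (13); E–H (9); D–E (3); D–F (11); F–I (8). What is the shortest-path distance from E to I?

A few of the E→I routes:
E→D→H→C→I: 3 + 2 + 11 + 1 = 17
E→I: 16
E→A→I: 9 + 10 = 19
Shortest: 16.

16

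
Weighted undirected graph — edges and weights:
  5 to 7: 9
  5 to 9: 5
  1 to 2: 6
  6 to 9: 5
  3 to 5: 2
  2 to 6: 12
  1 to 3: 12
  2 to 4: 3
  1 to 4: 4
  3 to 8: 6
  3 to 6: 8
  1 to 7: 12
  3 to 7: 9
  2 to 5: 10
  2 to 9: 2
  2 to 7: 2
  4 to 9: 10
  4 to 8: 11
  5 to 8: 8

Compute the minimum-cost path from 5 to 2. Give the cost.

Checking several routes:
5 → 3 → 7 → 2: 2 + 9 + 2 = 13
5 → 2: 10
5 → 9 → 4 → 2: 5 + 10 + 3 = 18
5 → 9 → 2: 5 + 2 = 7
5 → 3 → 6 → 9 → 2: 2 + 8 + 5 + 2 = 17
5 → 7 → 2: 9 + 2 = 11
The minimum is 7.

7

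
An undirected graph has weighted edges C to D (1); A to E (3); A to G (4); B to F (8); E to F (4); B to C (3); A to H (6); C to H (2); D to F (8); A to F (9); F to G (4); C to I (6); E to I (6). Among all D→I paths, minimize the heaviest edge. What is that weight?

6

Comparing a few candidate routes:
D - C - I: max(1, 6) = 6
D - C - H - A - E - I: max(1, 2, 6, 3, 6) = 6
D - C - H - A - G - F - E - I: max(1, 2, 6, 4, 4, 4, 6) = 6
D - F - E - A - H - C - I: max(8, 4, 3, 6, 2, 6) = 8
D - F - E - I: max(8, 4, 6) = 8
The minimum achievable maximum is 6.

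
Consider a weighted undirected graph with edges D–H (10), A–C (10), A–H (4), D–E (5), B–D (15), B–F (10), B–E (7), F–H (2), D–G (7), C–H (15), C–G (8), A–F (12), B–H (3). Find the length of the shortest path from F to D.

12

Comparing a few candidate routes:
F-H-B-D: 2 + 3 + 15 = 20
F-H-B-E-D: 2 + 3 + 7 + 5 = 17
F-H-D: 2 + 10 = 12
F-B-E-D: 10 + 7 + 5 = 22
Shortest: 12.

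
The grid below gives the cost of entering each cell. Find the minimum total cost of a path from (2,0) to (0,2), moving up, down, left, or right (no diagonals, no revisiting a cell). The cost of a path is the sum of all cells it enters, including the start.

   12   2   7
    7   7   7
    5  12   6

One optimal route is r2c0 → r1c0 → r1c1 → r0c1 → r0c2.
Its cost is 5 + 7 + 7 + 2 + 7 = 28.

28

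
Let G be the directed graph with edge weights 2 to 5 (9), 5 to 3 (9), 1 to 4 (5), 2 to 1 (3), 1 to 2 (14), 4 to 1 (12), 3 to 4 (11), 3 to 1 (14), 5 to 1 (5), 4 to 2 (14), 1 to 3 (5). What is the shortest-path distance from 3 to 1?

Paths from 3 to 1:
3 → 4 → 2 → 5 → 1: 11 + 14 + 9 + 5 = 39
3 → 4 → 2 → 1: 11 + 14 + 3 = 28
3 → 4 → 1: 11 + 12 = 23
3 → 1: 14
Shortest: 14.

14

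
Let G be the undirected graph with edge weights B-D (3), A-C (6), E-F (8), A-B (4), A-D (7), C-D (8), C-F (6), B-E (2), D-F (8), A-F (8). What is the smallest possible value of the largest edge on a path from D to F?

Some routes from D to F:
D - B - A - C - F: max(3, 4, 6, 6) = 6
D - B - A - F: max(3, 4, 8) = 8
D - A - C - F: max(7, 6, 6) = 7
Best route has worst link 6.

6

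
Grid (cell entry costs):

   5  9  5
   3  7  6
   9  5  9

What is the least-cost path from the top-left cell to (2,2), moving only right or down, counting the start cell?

29

One optimal route is (0,0) -> (1,0) -> (1,1) -> (2,1) -> (2,2).
Its cost is 5 + 3 + 7 + 5 + 9 = 29.
For comparison, the top-then-right route costs 34.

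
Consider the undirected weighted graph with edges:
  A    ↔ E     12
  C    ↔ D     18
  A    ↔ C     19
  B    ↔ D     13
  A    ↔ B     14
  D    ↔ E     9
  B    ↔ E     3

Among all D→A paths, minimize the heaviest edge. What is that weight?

A few of the D→A routes:
D → E → B → A: max(9, 3, 14) = 14
D → B → E → A: max(13, 3, 12) = 13
D → E → A: max(9, 12) = 12
The minimum achievable maximum is 12.

12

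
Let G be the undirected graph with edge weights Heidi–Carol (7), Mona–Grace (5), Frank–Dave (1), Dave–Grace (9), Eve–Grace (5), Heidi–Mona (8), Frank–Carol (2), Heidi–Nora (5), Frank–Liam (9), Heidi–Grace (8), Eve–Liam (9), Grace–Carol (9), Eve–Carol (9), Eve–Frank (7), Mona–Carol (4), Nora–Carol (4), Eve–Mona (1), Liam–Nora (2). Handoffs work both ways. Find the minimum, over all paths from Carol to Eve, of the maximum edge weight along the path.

4

Comparing a few candidate routes:
Carol→Nora→Heidi→Mona→Grace→Eve: max(4, 5, 8, 5, 5) = 8
Carol→Mona→Grace→Eve: max(4, 5, 5) = 5
Carol→Mona→Heidi→Grace→Eve: max(4, 8, 8, 5) = 8
Carol→Mona→Eve: max(4, 1) = 4
Carol→Frank→Eve: max(2, 7) = 7
Smallest bottleneck: 4.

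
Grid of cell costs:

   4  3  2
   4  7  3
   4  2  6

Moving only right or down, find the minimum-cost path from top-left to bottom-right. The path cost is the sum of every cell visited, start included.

18

One optimal route is [0,0] [0,1] [0,2] [1,2] [2,2].
Its cost is 4 + 3 + 2 + 3 + 6 = 18.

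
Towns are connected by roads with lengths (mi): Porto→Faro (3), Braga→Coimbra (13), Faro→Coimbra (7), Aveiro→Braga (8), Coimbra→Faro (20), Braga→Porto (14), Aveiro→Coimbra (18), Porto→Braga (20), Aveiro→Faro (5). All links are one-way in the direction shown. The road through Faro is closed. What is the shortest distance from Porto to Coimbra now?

33

Routes from Porto to Coimbra avoiding Faro:
Porto -> Braga -> Coimbra: 20 + 13 = 33
Best route has total 33 mi.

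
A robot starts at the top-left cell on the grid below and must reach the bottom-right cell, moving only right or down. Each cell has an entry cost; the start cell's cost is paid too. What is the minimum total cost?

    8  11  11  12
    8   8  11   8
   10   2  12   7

45

Path (0,0) → (1,0) → (1,1) → (2,1) → (2,2) → (2,3): 8 + 8 + 8 + 2 + 12 + 7 = 45.
(Top row then right column would cost 57.)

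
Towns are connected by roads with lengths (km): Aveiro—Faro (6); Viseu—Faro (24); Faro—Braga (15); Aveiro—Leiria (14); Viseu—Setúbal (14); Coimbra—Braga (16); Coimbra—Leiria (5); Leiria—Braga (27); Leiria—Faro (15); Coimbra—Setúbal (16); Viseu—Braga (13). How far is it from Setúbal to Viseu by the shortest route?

Some routes from Setúbal to Viseu:
Setúbal - Coimbra - Braga - Viseu: 16 + 16 + 13 = 45
Setúbal - Viseu: 14
Setúbal - Coimbra - Leiria - Faro - Viseu: 16 + 5 + 15 + 24 = 60
Setúbal - Coimbra - Leiria - Braga - Viseu: 16 + 5 + 27 + 13 = 61
Setúbal - Coimbra - Leiria - Faro - Braga - Viseu: 16 + 5 + 15 + 15 + 13 = 64
Shortest: 14 km.

14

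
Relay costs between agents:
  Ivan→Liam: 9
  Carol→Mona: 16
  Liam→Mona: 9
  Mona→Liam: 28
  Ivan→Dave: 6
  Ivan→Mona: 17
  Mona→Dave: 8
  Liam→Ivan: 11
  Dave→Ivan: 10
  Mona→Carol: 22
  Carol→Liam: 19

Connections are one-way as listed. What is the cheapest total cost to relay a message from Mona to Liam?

Paths from Mona to Liam:
Mona→Carol→Liam: 22 + 19 = 41
Mona→Liam: 28
Mona→Dave→Ivan→Liam: 8 + 10 + 9 = 27
Best route has total 27.

27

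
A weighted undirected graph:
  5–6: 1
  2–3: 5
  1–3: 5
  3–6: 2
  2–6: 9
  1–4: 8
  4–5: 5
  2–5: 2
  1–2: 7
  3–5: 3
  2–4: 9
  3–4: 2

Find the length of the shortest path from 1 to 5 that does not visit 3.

A few of the 1→5 routes:
1 → 4 → 2 → 5: 8 + 9 + 2 = 19
1 → 2 → 5: 7 + 2 = 9
1 → 2 → 6 → 5: 7 + 9 + 1 = 17
1 → 4 → 5: 8 + 5 = 13
1 → 2 → 4 → 5: 7 + 9 + 5 = 21
Shortest: 9.

9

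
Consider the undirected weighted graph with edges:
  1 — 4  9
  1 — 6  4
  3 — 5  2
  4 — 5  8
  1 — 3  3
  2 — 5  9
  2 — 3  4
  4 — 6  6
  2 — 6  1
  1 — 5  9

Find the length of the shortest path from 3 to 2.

A few of the 3→2 routes:
3 - 5 - 2: 2 + 9 = 11
3 - 5 - 4 - 6 - 2: 2 + 8 + 6 + 1 = 17
3 - 2: 4
3 - 1 - 6 - 2: 3 + 4 + 1 = 8
3 - 5 - 1 - 6 - 2: 2 + 9 + 4 + 1 = 16
The minimum is 4.

4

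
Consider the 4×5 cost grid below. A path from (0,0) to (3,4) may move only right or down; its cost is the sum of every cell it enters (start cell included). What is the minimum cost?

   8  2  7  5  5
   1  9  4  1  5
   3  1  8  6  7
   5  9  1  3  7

32

Take [0,0] -> [1,0] -> [2,0] -> [2,1] -> [2,2] -> [3,2] -> [3,3] -> [3,4] for a total of 8 + 1 + 3 + 1 + 8 + 1 + 3 + 7 = 32.
For comparison, the top-then-right route costs 46.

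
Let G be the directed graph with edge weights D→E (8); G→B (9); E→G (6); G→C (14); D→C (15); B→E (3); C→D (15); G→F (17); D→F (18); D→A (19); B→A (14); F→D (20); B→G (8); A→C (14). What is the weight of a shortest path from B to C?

Comparing a few candidate routes:
B - E - G - C: 3 + 6 + 14 = 23
B - G - C: 8 + 14 = 22
B - A - C: 14 + 14 = 28
Best route has total 22.

22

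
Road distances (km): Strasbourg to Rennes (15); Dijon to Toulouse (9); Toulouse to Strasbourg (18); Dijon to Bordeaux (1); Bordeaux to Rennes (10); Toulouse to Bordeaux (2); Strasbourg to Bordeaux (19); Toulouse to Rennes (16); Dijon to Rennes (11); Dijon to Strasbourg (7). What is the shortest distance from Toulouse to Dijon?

3

A few of the Toulouse→Dijon routes:
Toulouse-Strasbourg-Dijon: 18 + 7 = 25
Toulouse-Dijon: 9
Toulouse-Bordeaux-Rennes-Dijon: 2 + 10 + 11 = 23
Toulouse-Bordeaux-Dijon: 2 + 1 = 3
Best route has total 3 km.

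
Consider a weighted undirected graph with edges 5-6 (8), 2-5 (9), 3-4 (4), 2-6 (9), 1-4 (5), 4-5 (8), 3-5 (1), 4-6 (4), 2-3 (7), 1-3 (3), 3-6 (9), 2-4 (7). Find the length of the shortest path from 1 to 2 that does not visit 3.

12

Routes from 1 to 2 avoiding 3:
1 - 4 - 5 - 6 - 2: 5 + 8 + 8 + 9 = 30
1 - 4 - 6 - 2: 5 + 4 + 9 = 18
1 - 4 - 6 - 5 - 2: 5 + 4 + 8 + 9 = 26
1 - 4 - 5 - 2: 5 + 8 + 9 = 22
1 - 4 - 2: 5 + 7 = 12
The minimum is 12.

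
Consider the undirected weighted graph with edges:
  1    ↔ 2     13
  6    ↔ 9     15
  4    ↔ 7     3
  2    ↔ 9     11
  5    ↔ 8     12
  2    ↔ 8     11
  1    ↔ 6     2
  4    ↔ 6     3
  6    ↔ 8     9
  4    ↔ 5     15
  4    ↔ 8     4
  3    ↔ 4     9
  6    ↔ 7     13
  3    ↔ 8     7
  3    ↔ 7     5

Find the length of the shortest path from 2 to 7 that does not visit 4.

Checking several routes:
2-1-6-7: 13 + 2 + 13 = 28
2-8-3-7: 11 + 7 + 5 = 23
2-8-6-7: 11 + 9 + 13 = 33
Shortest: 23.

23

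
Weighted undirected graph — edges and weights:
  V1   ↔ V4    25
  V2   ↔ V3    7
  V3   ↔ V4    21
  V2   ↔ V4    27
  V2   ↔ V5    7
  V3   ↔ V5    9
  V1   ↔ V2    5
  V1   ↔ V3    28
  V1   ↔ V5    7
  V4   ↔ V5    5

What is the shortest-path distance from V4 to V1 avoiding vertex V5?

A few of the V4→V1 routes:
V4→V1: 25
V4→V2→V1: 27 + 5 = 32
V4→V3→V2→V1: 21 + 7 + 5 = 33
Shortest: 25.

25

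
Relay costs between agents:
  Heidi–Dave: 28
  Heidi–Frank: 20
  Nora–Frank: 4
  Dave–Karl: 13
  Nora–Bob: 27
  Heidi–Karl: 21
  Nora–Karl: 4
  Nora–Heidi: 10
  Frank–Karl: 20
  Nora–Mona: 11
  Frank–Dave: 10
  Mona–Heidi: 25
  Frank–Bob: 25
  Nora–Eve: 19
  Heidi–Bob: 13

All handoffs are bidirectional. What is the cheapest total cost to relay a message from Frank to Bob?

25

A few of the Frank→Bob routes:
Frank -> Nora -> Bob: 4 + 27 = 31
Frank -> Heidi -> Bob: 20 + 13 = 33
Frank -> Nora -> Heidi -> Bob: 4 + 10 + 13 = 27
Frank -> Bob: 25
Best route has total 25.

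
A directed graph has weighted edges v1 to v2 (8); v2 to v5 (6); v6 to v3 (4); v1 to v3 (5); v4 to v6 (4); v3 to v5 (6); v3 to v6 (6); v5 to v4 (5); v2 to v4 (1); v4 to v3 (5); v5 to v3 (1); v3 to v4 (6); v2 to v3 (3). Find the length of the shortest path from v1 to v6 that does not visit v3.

Candidate routes:
v1 -> v2 -> v4 -> v6: 8 + 1 + 4 = 13
v1 -> v2 -> v5 -> v4 -> v6: 8 + 6 + 5 + 4 = 23
Best route has total 13.

13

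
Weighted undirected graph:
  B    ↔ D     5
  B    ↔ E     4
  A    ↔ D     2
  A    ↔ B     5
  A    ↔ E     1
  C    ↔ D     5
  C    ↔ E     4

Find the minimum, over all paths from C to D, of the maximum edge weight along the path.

4

Checking several routes:
C→E→A→D: max(4, 1, 2) = 4
C→E→B→A→D: max(4, 4, 5, 2) = 5
C→E→B→D: max(4, 4, 5) = 5
C→D: max(5) = 5
The minimum achievable maximum is 4.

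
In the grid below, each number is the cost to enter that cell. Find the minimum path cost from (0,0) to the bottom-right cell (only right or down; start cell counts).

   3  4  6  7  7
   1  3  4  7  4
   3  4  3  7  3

24

Best path: r0c0 r1c0 r1c1 r1c2 r2c2 r2c3 r2c4
Cost: 3 + 1 + 3 + 4 + 3 + 7 + 3 = 24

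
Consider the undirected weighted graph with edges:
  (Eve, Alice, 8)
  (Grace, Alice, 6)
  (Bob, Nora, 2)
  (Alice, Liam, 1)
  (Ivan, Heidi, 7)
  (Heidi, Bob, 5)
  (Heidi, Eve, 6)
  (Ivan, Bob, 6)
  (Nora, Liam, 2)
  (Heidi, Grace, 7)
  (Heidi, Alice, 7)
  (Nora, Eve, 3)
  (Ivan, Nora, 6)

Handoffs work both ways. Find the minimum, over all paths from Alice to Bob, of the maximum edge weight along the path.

Some routes from Alice to Bob:
Alice -> Liam -> Nora -> Bob: max(1, 2, 2) = 2
Alice -> Liam -> Nora -> Eve -> Heidi -> Bob: max(1, 2, 3, 6, 5) = 6
Alice -> Liam -> Nora -> Ivan -> Bob: max(1, 2, 6, 6) = 6
Alice -> Grace -> Heidi -> Ivan -> Bob: max(6, 7, 7, 6) = 7
Smallest bottleneck: 2.

2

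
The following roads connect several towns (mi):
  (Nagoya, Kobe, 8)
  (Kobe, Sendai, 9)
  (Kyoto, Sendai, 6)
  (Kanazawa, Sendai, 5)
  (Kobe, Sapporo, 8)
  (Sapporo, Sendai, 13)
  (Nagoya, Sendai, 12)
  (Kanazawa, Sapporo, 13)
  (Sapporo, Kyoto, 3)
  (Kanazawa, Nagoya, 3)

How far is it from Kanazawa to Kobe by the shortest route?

A few of the Kanazawa→Kobe routes:
Kanazawa - Sendai - Kobe: 5 + 9 = 14
Kanazawa - Sapporo - Kobe: 13 + 8 = 21
Kanazawa - Nagoya - Kobe: 3 + 8 = 11
The minimum is 11 mi.

11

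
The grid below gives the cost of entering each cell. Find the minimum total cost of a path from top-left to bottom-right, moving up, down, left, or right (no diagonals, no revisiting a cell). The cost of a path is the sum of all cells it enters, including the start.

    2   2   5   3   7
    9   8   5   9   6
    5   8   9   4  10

One optimal route is r0c0 -> r0c1 -> r0c2 -> r0c3 -> r0c4 -> r1c4 -> r2c4.
Its cost is 2 + 2 + 5 + 3 + 7 + 6 + 10 = 35.

35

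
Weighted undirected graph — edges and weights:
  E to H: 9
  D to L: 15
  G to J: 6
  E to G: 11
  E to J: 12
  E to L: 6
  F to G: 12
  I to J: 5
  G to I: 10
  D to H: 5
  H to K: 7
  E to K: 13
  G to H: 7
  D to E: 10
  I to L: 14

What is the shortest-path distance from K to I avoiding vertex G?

Comparing a few candidate routes:
K -> E -> L -> I: 13 + 6 + 14 = 33
K -> H -> E -> J -> I: 7 + 9 + 12 + 5 = 33
K -> E -> J -> I: 13 + 12 + 5 = 30
The minimum is 30.

30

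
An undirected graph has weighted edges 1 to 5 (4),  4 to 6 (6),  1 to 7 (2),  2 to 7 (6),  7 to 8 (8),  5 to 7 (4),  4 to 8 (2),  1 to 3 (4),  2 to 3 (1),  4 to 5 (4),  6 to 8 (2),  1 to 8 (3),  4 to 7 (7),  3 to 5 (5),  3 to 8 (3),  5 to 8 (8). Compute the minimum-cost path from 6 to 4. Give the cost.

4

Checking several routes:
6-4: 6
6-8-1-5-4: 2 + 3 + 4 + 4 = 13
6-8-5-4: 2 + 8 + 4 = 14
6-8-4: 2 + 2 = 4
The minimum is 4.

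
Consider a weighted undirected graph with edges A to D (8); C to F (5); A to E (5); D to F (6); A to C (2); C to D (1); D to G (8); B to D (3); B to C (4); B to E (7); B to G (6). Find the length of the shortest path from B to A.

Checking several routes:
B - D - A: 3 + 8 = 11
B - D - C - A: 3 + 1 + 2 = 6
B - C - A: 4 + 2 = 6
B - E - A: 7 + 5 = 12
B - C - D - A: 4 + 1 + 8 = 13
The minimum is 6.

6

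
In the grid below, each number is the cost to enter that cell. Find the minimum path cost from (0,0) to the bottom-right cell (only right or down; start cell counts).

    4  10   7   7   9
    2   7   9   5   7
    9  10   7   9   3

Path [0,0]→[1,0]→[1,1]→[1,2]→[1,3]→[1,4]→[2,4]: 4 + 2 + 7 + 9 + 5 + 7 + 3 = 37.

37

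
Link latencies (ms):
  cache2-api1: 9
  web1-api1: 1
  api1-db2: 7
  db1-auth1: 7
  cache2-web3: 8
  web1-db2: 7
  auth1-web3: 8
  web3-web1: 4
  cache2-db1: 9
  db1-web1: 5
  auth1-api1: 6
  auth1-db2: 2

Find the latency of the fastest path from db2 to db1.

9

Checking several routes:
db2 -> web1 -> db1: 7 + 5 = 12
db2 -> auth1 -> db1: 2 + 7 = 9
db2 -> api1 -> web1 -> db1: 7 + 1 + 5 = 13
db2 -> auth1 -> web3 -> web1 -> db1: 2 + 8 + 4 + 5 = 19
db2 -> auth1 -> api1 -> web1 -> db1: 2 + 6 + 1 + 5 = 14
The minimum is 9 ms.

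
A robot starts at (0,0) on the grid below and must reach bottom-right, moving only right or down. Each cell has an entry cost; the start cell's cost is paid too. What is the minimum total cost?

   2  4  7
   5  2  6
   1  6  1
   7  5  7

Path (0,0) -> (0,1) -> (1,1) -> (1,2) -> (2,2) -> (3,2): 2 + 4 + 2 + 6 + 1 + 7 = 22.
(Top row then right column would cost 27.)

22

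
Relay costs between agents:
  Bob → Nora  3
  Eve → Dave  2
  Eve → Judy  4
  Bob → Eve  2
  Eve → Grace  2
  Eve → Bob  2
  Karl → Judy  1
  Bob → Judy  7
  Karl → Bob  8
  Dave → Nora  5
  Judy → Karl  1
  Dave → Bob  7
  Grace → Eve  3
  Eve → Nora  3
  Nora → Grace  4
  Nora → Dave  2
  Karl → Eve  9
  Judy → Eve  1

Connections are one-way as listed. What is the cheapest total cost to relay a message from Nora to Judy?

Candidate routes:
Nora-Grace-Eve-Dave-Bob-Judy: 4 + 3 + 2 + 7 + 7 = 23
Nora-Dave-Bob-Eve-Judy: 2 + 7 + 2 + 4 = 15
Nora-Grace-Eve-Bob-Judy: 4 + 3 + 2 + 7 = 16
Nora-Dave-Bob-Judy: 2 + 7 + 7 = 16
Nora-Grace-Eve-Judy: 4 + 3 + 4 = 11
The minimum is 11.

11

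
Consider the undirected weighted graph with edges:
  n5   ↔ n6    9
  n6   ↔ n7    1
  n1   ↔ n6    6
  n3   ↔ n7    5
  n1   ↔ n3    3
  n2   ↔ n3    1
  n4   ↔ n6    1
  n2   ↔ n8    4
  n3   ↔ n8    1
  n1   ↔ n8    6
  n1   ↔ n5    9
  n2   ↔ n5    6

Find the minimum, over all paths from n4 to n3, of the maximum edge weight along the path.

Checking several routes:
n4 → n6 → n7 → n3: max(1, 1, 5) = 5
n4 → n6 → n1 → n8 → n2 → n3: max(1, 6, 6, 4, 1) = 6
n4 → n6 → n1 → n3: max(1, 6, 3) = 6
n4 → n6 → n1 → n8 → n3: max(1, 6, 6, 1) = 6
The minimum achievable maximum is 5.

5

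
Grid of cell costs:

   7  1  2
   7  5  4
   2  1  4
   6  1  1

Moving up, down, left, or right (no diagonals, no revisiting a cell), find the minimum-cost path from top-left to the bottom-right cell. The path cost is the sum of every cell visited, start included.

16

Cheapest: r0c0 → r0c1 → r1c1 → r2c1 → r3c1 → r3c2
  7 + 1 + 5 + 1 + 1 + 1 = 16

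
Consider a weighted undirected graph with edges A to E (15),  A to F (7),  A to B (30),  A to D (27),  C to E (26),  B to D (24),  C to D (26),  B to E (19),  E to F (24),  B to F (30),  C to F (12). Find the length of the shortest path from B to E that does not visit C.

Some routes from B to E avoiding C:
B-A-E: 30 + 15 = 45
B-E: 19
B-F-A-E: 30 + 7 + 15 = 52
Shortest: 19.

19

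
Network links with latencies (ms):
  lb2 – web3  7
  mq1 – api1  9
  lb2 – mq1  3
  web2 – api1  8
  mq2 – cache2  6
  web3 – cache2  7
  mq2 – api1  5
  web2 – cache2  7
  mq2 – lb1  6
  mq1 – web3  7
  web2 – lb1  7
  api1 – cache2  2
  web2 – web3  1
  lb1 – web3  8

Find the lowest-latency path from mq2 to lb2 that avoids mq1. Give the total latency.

A few of the mq2→lb2 routes:
mq2 → lb1 → web3 → lb2: 6 + 8 + 7 = 21
mq2 → api1 → cache2 → web3 → lb2: 5 + 2 + 7 + 7 = 21
mq2 → cache2 → web3 → lb2: 6 + 7 + 7 = 20
mq2 → cache2 → web2 → web3 → lb2: 6 + 7 + 1 + 7 = 21
mq2 → api1 → web2 → web3 → lb2: 5 + 8 + 1 + 7 = 21
mq2 → lb1 → web2 → web3 → lb2: 6 + 7 + 1 + 7 = 21
Best route has total 20 ms.

20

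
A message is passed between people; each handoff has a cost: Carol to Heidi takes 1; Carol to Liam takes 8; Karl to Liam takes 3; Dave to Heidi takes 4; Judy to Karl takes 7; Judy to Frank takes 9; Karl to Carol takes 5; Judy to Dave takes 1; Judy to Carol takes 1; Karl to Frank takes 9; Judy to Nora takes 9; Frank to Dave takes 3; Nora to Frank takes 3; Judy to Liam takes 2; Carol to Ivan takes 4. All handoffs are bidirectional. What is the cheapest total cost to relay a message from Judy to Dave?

1

A few of the Judy→Dave routes:
Judy -> Frank -> Dave: 9 + 3 = 12
Judy -> Dave: 1
Judy -> Liam -> Carol -> Heidi -> Dave: 2 + 8 + 1 + 4 = 15
Judy -> Nora -> Frank -> Dave: 9 + 3 + 3 = 15
Judy -> Carol -> Heidi -> Dave: 1 + 1 + 4 = 6
Judy -> Liam -> Karl -> Carol -> Heidi -> Dave: 2 + 3 + 5 + 1 + 4 = 15
Shortest: 1.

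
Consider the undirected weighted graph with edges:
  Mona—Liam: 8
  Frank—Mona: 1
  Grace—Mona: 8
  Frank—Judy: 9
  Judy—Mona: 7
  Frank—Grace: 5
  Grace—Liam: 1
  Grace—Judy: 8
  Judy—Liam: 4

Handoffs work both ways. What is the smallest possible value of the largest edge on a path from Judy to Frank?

5

Some routes from Judy to Frank:
Judy→Mona→Grace→Frank: max(7, 8, 5) = 8
Judy→Mona→Frank: max(7, 1) = 7
Judy→Liam→Grace→Frank: max(4, 1, 5) = 5
Smallest bottleneck: 5.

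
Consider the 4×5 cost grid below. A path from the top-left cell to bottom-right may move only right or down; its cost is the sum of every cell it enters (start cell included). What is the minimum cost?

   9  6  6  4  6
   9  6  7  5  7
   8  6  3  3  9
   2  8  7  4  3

40

Take (0,0) (0,1) (0,2) (0,3) (1,3) (2,3) (3,3) (3,4) for a total of 9 + 6 + 6 + 4 + 5 + 3 + 4 + 3 = 40.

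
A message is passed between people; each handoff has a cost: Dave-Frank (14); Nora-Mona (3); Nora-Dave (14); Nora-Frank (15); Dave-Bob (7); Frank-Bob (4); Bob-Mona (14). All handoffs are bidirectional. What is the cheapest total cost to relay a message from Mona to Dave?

17

Checking several routes:
Mona → Nora → Dave: 3 + 14 = 17
Mona → Bob → Dave: 14 + 7 = 21
Mona → Nora → Frank → Bob → Dave: 3 + 15 + 4 + 7 = 29
Mona → Bob → Frank → Dave: 14 + 4 + 14 = 32
The minimum is 17.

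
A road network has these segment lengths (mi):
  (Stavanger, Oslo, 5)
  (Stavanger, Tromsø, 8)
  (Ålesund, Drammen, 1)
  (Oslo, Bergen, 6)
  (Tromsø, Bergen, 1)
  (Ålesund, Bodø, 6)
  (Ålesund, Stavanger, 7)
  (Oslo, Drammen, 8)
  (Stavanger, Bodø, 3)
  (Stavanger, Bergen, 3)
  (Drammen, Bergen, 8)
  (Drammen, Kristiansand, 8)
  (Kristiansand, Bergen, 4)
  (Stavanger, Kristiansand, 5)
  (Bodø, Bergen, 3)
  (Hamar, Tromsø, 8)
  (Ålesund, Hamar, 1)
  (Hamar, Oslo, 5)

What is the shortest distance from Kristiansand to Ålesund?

Checking several routes:
Kristiansand -> Drammen -> Ålesund: 8 + 1 = 9
Kristiansand -> Bergen -> Bodø -> Ålesund: 4 + 3 + 6 = 13
Kristiansand -> Bergen -> Drammen -> Ålesund: 4 + 8 + 1 = 13
Kristiansand -> Stavanger -> Ålesund: 5 + 7 = 12
The minimum is 9 mi.

9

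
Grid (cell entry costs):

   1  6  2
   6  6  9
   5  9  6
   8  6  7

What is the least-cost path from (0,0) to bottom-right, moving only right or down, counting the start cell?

One optimal route is (0,0) → (0,1) → (0,2) → (1,2) → (2,2) → (3,2).
Its cost is 1 + 6 + 2 + 9 + 6 + 7 = 31.

31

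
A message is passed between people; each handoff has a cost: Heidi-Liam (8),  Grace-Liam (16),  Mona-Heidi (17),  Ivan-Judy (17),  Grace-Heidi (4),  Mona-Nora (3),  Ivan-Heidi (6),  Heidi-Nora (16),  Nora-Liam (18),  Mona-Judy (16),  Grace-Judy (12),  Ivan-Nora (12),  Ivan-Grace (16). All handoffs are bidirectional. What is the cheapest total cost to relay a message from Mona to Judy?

Comparing a few candidate routes:
Mona → Nora → Ivan → Judy: 3 + 12 + 17 = 32
Mona → Heidi → Grace → Judy: 17 + 4 + 12 = 33
Mona → Judy: 16
Mona → Nora → Heidi → Grace → Judy: 3 + 16 + 4 + 12 = 35
The minimum is 16.

16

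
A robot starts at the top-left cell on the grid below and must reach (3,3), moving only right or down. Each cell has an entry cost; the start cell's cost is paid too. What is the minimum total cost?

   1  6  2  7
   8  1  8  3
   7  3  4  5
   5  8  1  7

23

Cheapest: (0,0) (0,1) (1,1) (2,1) (2,2) (3,2) (3,3)
  1 + 6 + 1 + 3 + 4 + 1 + 7 = 23
For comparison, the top-then-right route costs 31.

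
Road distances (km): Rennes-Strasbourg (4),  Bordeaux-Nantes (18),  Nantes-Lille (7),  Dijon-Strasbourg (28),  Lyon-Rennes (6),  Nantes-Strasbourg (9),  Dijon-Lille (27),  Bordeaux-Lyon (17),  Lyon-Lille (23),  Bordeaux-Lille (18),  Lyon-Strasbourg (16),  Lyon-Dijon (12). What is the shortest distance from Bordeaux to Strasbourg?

Some routes from Bordeaux to Strasbourg:
Bordeaux→Nantes→Strasbourg: 18 + 9 = 27
Bordeaux→Lyon→Rennes→Strasbourg: 17 + 6 + 4 = 27
Bordeaux→Lyon→Strasbourg: 17 + 16 = 33
Bordeaux→Lille→Nantes→Strasbourg: 18 + 7 + 9 = 34
Best route has total 27 km.

27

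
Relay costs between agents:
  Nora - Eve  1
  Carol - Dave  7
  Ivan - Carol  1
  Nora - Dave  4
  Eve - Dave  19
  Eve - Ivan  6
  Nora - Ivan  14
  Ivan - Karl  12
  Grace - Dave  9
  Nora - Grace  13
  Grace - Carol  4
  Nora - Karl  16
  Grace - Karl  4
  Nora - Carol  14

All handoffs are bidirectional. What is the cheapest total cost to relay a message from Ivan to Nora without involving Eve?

Checking several routes:
Ivan→Carol→Grace→Dave→Nora: 1 + 4 + 9 + 4 = 18
Ivan→Carol→Grace→Nora: 1 + 4 + 13 = 18
Ivan→Carol→Nora: 1 + 14 = 15
Ivan→Nora: 14
Ivan→Carol→Dave→Nora: 1 + 7 + 4 = 12
Best route has total 12.

12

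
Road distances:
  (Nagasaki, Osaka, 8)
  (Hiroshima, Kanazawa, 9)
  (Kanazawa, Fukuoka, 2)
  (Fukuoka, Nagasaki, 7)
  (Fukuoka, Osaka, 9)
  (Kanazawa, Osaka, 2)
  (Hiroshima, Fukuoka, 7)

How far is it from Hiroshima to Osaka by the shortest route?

11

Checking several routes:
Hiroshima → Fukuoka → Osaka: 7 + 9 = 16
Hiroshima → Kanazawa → Osaka: 9 + 2 = 11
Hiroshima → Fukuoka → Kanazawa → Osaka: 7 + 2 + 2 = 11
Best route has total 11.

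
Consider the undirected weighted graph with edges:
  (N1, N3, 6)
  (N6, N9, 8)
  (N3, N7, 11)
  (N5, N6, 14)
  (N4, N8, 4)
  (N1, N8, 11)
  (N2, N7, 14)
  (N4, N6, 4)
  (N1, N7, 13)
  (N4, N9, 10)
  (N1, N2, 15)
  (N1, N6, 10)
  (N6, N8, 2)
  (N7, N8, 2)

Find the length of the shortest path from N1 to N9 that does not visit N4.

A few of the N1→N9 routes:
N1 - N8 - N6 - N9: 11 + 2 + 8 = 21
N1 - N7 - N8 - N6 - N9: 13 + 2 + 2 + 8 = 25
N1 - N6 - N9: 10 + 8 = 18
N1 - N3 - N7 - N8 - N6 - N9: 6 + 11 + 2 + 2 + 8 = 29
The minimum is 18.

18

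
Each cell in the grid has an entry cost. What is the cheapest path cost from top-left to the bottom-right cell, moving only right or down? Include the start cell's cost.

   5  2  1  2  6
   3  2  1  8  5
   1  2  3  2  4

18

Cheapest: (0,0) → (0,1) → (0,2) → (1,2) → (2,2) → (2,3) → (2,4)
  5 + 2 + 1 + 1 + 3 + 2 + 4 = 18
(Top row then right column would cost 25.)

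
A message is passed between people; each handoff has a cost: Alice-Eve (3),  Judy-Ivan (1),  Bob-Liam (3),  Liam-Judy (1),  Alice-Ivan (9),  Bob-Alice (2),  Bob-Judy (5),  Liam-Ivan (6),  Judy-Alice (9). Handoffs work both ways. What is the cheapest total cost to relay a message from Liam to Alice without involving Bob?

Routes from Liam to Alice avoiding Bob:
Liam→Ivan→Alice: 6 + 9 = 15
Liam→Ivan→Judy→Alice: 6 + 1 + 9 = 16
Liam→Judy→Ivan→Alice: 1 + 1 + 9 = 11
Liam→Judy→Alice: 1 + 9 = 10
Best route has total 10.

10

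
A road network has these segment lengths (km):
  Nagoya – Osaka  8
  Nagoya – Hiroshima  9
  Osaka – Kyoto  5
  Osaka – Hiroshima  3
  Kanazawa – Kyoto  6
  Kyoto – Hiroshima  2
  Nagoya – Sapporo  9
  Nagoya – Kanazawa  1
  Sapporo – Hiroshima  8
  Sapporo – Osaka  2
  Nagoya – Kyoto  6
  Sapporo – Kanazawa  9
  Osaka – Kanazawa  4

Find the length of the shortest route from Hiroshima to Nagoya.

Checking several routes:
Hiroshima → Osaka → Nagoya: 3 + 8 = 11
Hiroshima → Osaka → Kanazawa → Nagoya: 3 + 4 + 1 = 8
Hiroshima → Kyoto → Osaka → Kanazawa → Nagoya: 2 + 5 + 4 + 1 = 12
Hiroshima → Kyoto → Nagoya: 2 + 6 = 8
Hiroshima → Nagoya: 9
Hiroshima → Kyoto → Kanazawa → Nagoya: 2 + 6 + 1 = 9
The minimum is 8 km.

8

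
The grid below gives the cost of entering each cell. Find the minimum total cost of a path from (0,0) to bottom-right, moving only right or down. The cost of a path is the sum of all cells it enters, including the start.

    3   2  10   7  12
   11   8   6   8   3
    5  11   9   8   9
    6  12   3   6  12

One optimal route is (0,0)→(0,1)→(1,1)→(1,2)→(2,2)→(3,2)→(3,3)→(3,4).
Its cost is 3 + 2 + 8 + 6 + 9 + 3 + 6 + 12 = 49.
For comparison, the top-then-right route costs 58.

49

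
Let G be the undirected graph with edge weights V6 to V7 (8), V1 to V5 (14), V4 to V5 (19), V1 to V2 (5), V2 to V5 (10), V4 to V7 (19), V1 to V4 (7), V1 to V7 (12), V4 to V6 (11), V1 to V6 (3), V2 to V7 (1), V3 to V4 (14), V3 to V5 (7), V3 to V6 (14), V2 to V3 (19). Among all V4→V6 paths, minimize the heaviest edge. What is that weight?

A few of the V4→V6 routes:
V4-V6: max(11) = 11
V4-V1-V2-V7-V6: max(7, 5, 1, 8) = 8
V4-V1-V6: max(7, 3) = 7
The minimum achievable maximum is 7.

7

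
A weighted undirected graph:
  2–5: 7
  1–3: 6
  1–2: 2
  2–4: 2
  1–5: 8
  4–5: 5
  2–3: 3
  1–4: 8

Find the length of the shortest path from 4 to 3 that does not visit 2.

14

Routes from 4 to 3 avoiding 2:
4 - 1 - 3: 8 + 6 = 14
4 - 5 - 1 - 3: 5 + 8 + 6 = 19
Shortest: 14.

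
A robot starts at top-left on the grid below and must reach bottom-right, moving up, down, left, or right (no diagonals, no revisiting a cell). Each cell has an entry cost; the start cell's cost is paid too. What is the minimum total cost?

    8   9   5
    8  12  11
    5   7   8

Cheapest: (0,0) → (1,0) → (2,0) → (2,1) → (2,2)
  8 + 8 + 5 + 7 + 8 = 36

36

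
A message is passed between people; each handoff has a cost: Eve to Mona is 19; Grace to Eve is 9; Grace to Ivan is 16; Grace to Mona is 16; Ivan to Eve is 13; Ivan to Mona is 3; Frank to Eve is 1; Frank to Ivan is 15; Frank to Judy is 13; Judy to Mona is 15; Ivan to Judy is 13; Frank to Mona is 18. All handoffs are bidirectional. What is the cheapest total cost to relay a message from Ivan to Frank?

14

Comparing a few candidate routes:
Ivan - Eve - Frank: 13 + 1 = 14
Ivan - Mona - Frank: 3 + 18 = 21
Ivan - Frank: 15
Ivan - Mona - Eve - Frank: 3 + 19 + 1 = 23
Shortest: 14.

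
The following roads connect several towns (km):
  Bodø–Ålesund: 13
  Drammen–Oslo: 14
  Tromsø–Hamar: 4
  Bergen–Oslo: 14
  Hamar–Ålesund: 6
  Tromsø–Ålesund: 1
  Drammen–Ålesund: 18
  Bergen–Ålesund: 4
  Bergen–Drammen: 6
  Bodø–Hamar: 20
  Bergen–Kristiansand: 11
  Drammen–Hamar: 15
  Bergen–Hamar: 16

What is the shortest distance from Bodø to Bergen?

17

Comparing a few candidate routes:
Bodø-Ålesund-Hamar-Bergen: 13 + 6 + 16 = 35
Bodø-Ålesund-Bergen: 13 + 4 = 17
Bodø-Hamar-Tromsø-Ålesund-Bergen: 20 + 4 + 1 + 4 = 29
Bodø-Hamar-Ålesund-Bergen: 20 + 6 + 4 = 30
Bodø-Ålesund-Tromsø-Hamar-Bergen: 13 + 1 + 4 + 16 = 34
Shortest: 17 km.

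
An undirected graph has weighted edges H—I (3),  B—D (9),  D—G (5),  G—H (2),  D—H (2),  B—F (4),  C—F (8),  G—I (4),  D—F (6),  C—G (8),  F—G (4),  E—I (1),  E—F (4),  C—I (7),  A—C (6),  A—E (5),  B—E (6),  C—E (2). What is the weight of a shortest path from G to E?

5

A few of the G→E routes:
G → I → E: 4 + 1 = 5
G → H → I → E: 2 + 3 + 1 = 6
G → C → E: 8 + 2 = 10
G → F → E: 4 + 4 = 8
Shortest: 5.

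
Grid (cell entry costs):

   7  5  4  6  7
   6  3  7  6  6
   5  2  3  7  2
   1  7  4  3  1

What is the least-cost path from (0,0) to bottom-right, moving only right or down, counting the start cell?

Path r0c0→r0c1→r1c1→r2c1→r2c2→r3c2→r3c3→r3c4: 7 + 5 + 3 + 2 + 3 + 4 + 3 + 1 = 28.
(Top row then right column would cost 38.)

28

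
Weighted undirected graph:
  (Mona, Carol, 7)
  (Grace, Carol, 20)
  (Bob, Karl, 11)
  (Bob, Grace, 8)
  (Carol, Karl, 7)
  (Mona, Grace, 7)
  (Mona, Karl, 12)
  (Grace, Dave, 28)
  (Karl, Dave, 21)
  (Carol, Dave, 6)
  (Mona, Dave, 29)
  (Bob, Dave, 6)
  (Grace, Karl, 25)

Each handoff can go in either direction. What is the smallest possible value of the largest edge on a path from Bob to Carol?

A few of the Bob→Carol routes:
Bob-Grace-Mona-Karl-Carol: max(8, 7, 12, 7) = 12
Bob-Karl-Mona-Carol: max(11, 12, 7) = 12
Bob-Grace-Mona-Carol: max(8, 7, 7) = 8
Bob-Karl-Carol: max(11, 7) = 11
Bob-Dave-Carol: max(6, 6) = 6
Smallest bottleneck: 6.

6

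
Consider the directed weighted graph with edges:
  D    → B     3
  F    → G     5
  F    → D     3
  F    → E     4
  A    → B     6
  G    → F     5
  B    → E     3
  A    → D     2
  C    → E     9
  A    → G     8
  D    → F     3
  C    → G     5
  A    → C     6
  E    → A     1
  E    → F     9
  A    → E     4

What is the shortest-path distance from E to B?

6

Routes from E to B:
E-A-D-B: 1 + 2 + 3 = 6
E-A-G-F-D-B: 1 + 8 + 5 + 3 + 3 = 20
E-F-D-B: 9 + 3 + 3 = 15
E-A-B: 1 + 6 = 7
E-A-C-G-F-D-B: 1 + 6 + 5 + 5 + 3 + 3 = 23
Shortest: 6.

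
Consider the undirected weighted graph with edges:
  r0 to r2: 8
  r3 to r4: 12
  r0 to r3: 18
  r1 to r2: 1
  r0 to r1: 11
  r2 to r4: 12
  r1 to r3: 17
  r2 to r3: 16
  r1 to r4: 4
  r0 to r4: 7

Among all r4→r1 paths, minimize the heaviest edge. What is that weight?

4

Some routes from r4 to r1:
r4 → r3 → r2 → r1: max(12, 16, 1) = 16
r4 → r0 → r1: max(7, 11) = 11
r4 → r2 → r1: max(12, 1) = 12
r4 → r0 → r2 → r1: max(7, 8, 1) = 8
r4 → r1: max(4) = 4
r4 → r2 → r0 → r1: max(12, 8, 11) = 12
The minimum achievable maximum is 4.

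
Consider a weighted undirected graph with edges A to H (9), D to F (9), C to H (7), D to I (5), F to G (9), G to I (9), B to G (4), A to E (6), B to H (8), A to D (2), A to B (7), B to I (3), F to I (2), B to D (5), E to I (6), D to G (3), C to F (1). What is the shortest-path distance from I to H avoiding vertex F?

Checking several routes:
I -> D -> G -> B -> H: 5 + 3 + 4 + 8 = 20
I -> D -> A -> H: 5 + 2 + 9 = 16
I -> B -> A -> H: 3 + 7 + 9 = 19
I -> D -> B -> H: 5 + 5 + 8 = 18
I -> B -> H: 3 + 8 = 11
I -> B -> D -> A -> H: 3 + 5 + 2 + 9 = 19
Best route has total 11.

11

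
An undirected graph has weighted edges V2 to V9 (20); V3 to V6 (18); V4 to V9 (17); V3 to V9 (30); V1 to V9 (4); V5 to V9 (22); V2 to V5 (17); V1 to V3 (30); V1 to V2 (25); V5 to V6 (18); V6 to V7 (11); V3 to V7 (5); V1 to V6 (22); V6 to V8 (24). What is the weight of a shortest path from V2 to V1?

Comparing a few candidate routes:
V2 → V5 → V9 → V1: 17 + 22 + 4 = 43
V2 → V1: 25
V2 → V5 → V6 → V1: 17 + 18 + 22 = 57
V2 → V9 → V3 → V1: 20 + 30 + 30 = 80
V2 → V9 → V1: 20 + 4 = 24
Shortest: 24.

24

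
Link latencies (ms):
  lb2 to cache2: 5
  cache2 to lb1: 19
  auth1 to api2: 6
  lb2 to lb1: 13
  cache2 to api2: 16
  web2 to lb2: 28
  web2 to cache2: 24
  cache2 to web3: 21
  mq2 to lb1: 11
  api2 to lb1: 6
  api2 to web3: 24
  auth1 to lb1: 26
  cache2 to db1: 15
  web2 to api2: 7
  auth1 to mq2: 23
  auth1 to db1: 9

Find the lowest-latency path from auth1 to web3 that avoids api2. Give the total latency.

Checking several routes:
auth1 → db1 → cache2 → web3: 9 + 15 + 21 = 45
auth1 → lb1 → cache2 → web3: 26 + 19 + 21 = 66
auth1 → lb1 → lb2 → cache2 → web3: 26 + 13 + 5 + 21 = 65
Best route has total 45 ms.

45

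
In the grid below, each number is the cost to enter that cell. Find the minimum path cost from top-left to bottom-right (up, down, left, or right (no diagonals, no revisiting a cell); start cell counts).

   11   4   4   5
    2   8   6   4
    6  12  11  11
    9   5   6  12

One optimal route is r0c0→r0c1→r0c2→r0c3→r1c3→r2c3→r3c3.
Its cost is 11 + 4 + 4 + 5 + 4 + 11 + 12 = 51.

51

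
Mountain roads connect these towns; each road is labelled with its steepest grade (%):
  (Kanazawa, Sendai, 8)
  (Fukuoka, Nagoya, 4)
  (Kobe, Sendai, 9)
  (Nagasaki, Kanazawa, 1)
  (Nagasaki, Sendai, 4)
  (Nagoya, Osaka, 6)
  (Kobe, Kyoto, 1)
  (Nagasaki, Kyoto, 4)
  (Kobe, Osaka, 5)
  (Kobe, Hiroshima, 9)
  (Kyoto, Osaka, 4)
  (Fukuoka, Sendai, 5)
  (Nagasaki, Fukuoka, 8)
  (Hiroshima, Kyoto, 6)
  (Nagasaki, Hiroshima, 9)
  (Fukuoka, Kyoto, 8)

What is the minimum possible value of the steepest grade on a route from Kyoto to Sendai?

Comparing a few candidate routes:
Kyoto→Nagasaki→Sendai: max(4, 4) = 4
Kyoto→Osaka→Nagoya→Fukuoka→Sendai: max(4, 6, 4, 5) = 6
Kyoto→Kobe→Osaka→Nagoya→Fukuoka→Sendai: max(1, 5, 6, 4, 5) = 6
The minimum achievable maximum is 4%.

4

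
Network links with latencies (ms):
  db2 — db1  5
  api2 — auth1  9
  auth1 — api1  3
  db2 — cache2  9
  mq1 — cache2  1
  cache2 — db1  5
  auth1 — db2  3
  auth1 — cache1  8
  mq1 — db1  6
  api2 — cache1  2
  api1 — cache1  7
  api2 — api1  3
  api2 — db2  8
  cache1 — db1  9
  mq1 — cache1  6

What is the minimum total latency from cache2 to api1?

Some routes from cache2 to api1:
cache2 - db2 - auth1 - api1: 9 + 3 + 3 = 15
cache2 - mq1 - cache1 - api2 - api1: 1 + 6 + 2 + 3 = 12
cache2 - mq1 - cache1 - api1: 1 + 6 + 7 = 14
Best route has total 12 ms.

12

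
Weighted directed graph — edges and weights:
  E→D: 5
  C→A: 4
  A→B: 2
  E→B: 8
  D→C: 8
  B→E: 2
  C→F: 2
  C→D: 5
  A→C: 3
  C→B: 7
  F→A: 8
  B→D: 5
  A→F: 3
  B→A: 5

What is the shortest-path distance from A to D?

7

Paths from A to D:
A→C→B→E→D: 3 + 7 + 2 + 5 = 17
A→B→D: 2 + 5 = 7
A→C→B→D: 3 + 7 + 5 = 15
A→B→E→D: 2 + 2 + 5 = 9
A→C→D: 3 + 5 = 8
Best route has total 7.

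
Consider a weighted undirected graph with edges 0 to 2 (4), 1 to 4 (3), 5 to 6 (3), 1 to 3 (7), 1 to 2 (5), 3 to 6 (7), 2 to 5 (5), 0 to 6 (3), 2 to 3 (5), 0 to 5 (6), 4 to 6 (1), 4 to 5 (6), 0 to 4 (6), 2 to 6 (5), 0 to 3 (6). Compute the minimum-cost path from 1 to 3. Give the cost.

Comparing a few candidate routes:
1 → 4 → 6 → 0 → 3: 3 + 1 + 3 + 6 = 13
1 → 4 → 6 → 2 → 3: 3 + 1 + 5 + 5 = 14
1 → 4 → 6 → 3: 3 + 1 + 7 = 11
1 → 3: 7
1 → 2 → 3: 5 + 5 = 10
Best route has total 7.

7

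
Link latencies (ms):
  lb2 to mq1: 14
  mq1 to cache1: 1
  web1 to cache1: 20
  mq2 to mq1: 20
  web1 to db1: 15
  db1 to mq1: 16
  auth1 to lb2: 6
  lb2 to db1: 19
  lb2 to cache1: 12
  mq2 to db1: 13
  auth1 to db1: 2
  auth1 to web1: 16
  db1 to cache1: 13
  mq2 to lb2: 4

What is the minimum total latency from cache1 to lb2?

12

Some routes from cache1 to lb2:
cache1 → mq1 → mq2 → lb2: 1 + 20 + 4 = 25
cache1 → mq1 → db1 → auth1 → lb2: 1 + 16 + 2 + 6 = 25
cache1 → lb2: 12
cache1 → mq1 → lb2: 1 + 14 = 15
cache1 → db1 → auth1 → lb2: 13 + 2 + 6 = 21
Shortest: 12 ms.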